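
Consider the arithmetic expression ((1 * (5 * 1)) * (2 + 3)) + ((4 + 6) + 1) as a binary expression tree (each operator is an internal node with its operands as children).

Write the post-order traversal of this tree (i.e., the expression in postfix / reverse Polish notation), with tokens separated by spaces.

1 5 1 * * 2 3 + * 4 6 + 1 + +

Post-order on an expression tree gives postfix notation: for each operator, emit left operand, right operand, then the operator.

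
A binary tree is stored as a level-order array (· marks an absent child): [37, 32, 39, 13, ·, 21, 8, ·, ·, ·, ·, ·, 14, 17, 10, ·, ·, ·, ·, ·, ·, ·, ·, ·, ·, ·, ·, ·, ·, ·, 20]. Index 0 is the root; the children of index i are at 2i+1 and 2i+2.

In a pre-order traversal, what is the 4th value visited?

Pre-order visits the node, then its left subtree, then its right subtree.
Visit 37.
At 37: go left to 32.
  Visit 32.
  At 32: go left to 13.
    13 is a leaf — visit 13.
  At 32: no right child.
At 37: go right to 39.
  Visit 39.
  At 39: go left to 21.
    Visit 21.
    At 21: no left child.
    At 21: go right to 14.
      14 is a leaf — visit 14.
  At 39: go right to 8.
    Visit 8.
    At 8: go left to 17.
      17 is a leaf — visit 17.
    At 8: go right to 10.
      Visit 10.
      At 10: no left child.
      At 10: go right to 20.
        20 is a leaf — visit 20.
Full pre-order sequence: 37, 32, 13, 39, 21, 14, 8, 17, 10, 20.

39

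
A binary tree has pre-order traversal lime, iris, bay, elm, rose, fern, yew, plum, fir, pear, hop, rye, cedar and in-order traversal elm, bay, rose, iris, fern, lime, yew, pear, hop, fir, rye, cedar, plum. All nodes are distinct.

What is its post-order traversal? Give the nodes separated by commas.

elm, rose, bay, fern, iris, hop, pear, cedar, rye, fir, plum, yew, lime

The first element of pre-order is the root; it splits in-order into left and right subtrees.
Root lime: left subtree has 5 nodes {elm, bay, rose, iris, fern}, right has 7 {yew, pear, hop, fir, rye, cedar, plum}.
  Root iris: left subtree has 3 nodes {elm, bay, rose}, right has 1 {fern}.
    Root bay: left subtree has 1 node {elm}, right has 1 {rose}.
  Root yew: left subtree has 0 nodes { }, right has 6 {pear, hop, fir, rye, cedar, plum}.
    Root plum: left subtree has 5 nodes {pear, hop, fir, rye, cedar}, right has 0 { }.
      Root fir: left subtree has 2 nodes {pear, hop}, right has 2 {rye, cedar}.
        Root pear: left subtree has 0 nodes { }, right has 1 {hop}.
        Root rye: left subtree has 0 nodes { }, right has 1 {cedar}.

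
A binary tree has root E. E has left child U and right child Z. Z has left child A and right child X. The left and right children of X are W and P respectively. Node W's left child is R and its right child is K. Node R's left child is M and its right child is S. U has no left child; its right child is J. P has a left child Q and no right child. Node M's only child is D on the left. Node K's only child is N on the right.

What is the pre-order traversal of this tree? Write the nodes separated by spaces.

E U J Z A X W R M D S K N P Q

Pre-order visits the node, then its left subtree, then its right subtree.
Visit E.
At E: go left to U.
  Visit U.
  At U: no left child.
  At U: go right to J.
    J is a leaf — visit J.
At E: go right to Z.
  Visit Z.
  At Z: go left to A.
    A is a leaf — visit A.
  At Z: go right to X.
    Visit X.
    At X: go left to W.
      Visit W.
      At W: go left to R.
        Visit R.
        At R: go left to M.
          Visit M.
          At M: go left to D.
            D is a leaf — visit D.
          At M: no right child.
        At R: go right to S.
          S is a leaf — visit S.
      At W: go right to K.
        Visit K.
        At K: no left child.
        At K: go right to N.
          N is a leaf — visit N.
    At X: go right to P.
      Visit P.
      At P: go left to Q.
        Q is a leaf — visit Q.
      At P: no right child.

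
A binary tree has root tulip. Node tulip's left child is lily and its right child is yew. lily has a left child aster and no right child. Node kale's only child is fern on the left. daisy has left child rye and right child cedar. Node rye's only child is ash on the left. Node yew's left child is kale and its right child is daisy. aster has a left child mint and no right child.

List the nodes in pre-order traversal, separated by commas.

tulip, lily, aster, mint, yew, kale, fern, daisy, rye, ash, cedar

Pre-order visits the node, then its left subtree, then its right subtree.
Visit tulip.
At tulip: go left to lily.
  Visit lily.
  At lily: go left to aster.
    Visit aster.
    At aster: go left to mint.
      mint is a leaf — visit mint.
    At aster: no right child.
  At lily: no right child.
At tulip: go right to yew.
  Visit yew.
  At yew: go left to kale.
    Visit kale.
    At kale: go left to fern.
      fern is a leaf — visit fern.
    At kale: no right child.
  At yew: go right to daisy.
    Visit daisy.
    At daisy: go left to rye.
      Visit rye.
      At rye: go left to ash.
        ash is a leaf — visit ash.
      At rye: no right child.
    At daisy: go right to cedar.
      cedar is a leaf — visit cedar.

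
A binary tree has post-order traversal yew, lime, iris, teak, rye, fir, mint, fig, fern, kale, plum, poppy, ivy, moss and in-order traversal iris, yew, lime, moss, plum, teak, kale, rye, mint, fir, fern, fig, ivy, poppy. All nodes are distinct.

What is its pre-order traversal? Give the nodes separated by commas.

moss, iris, lime, yew, ivy, plum, kale, teak, fern, mint, rye, fir, fig, poppy

The last element of post-order is the root; it splits in-order into left and right subtrees.
Root moss: left subtree has 3 nodes {iris, yew, lime}, right has 10 {plum, teak, kale, rye, mint, fir, fern, fig, ivy, poppy}.
  Root iris: left subtree has 0 nodes { }, right has 2 {yew, lime}.
    Root lime: left subtree has 1 node {yew}, right has 0 { }.
  Root ivy: left subtree has 8 nodes {plum, teak, kale, rye, mint, fir, fern, fig}, right has 1 {poppy}.
    Root plum: left subtree has 0 nodes { }, right has 7 {teak, kale, rye, mint, fir, fern, fig}.
      Root kale: left subtree has 1 node {teak}, right has 5 {rye, mint, fir, fern, fig}.
        Root fern: left subtree has 3 nodes {rye, mint, fir}, right has 1 {fig}.
          Root mint: left subtree has 1 node {rye}, right has 1 {fir}.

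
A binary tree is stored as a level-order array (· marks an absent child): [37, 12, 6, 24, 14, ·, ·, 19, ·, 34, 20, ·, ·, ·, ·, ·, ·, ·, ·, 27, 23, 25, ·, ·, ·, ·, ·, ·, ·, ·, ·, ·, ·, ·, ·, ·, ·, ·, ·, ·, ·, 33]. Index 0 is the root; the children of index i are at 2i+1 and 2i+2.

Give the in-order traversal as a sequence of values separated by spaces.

19 24 12 27 34 33 23 14 25 20 37 6

In-order visits the left subtree, then the node, then the right subtree.
At 37: go left to 12.
  At 12: go left to 24.
    At 24: go left to 19.
      19 is a leaf — visit 19.
    Visit 24.
    At 24: no right child.
  Visit 12.
  At 12: go right to 14.
    At 14: go left to 34.
      At 34: go left to 27.
        27 is a leaf — visit 27.
      Visit 34.
      At 34: go right to 23.
        At 23: go left to 33.
          33 is a leaf — visit 33.
        Visit 23.
        At 23: no right child.
    Visit 14.
    At 14: go right to 20.
      At 20: go left to 25.
        25 is a leaf — visit 25.
      Visit 20.
      At 20: no right child.
Visit 37.
At 37: go right to 6.
  6 is a leaf — visit 6.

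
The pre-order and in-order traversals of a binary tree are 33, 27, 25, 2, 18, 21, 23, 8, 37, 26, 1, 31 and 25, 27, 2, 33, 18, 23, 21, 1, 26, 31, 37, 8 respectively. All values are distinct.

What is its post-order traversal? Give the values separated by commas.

25, 2, 27, 23, 1, 31, 26, 37, 8, 21, 18, 33

The first element of pre-order is the root; it splits in-order into left and right subtrees.
Root 33: left subtree has 3 nodes {25, 27, 2}, right has 8 {18, 23, 21, 1, 26, 31, 37, 8}.
  Root 27: left subtree has 1 node {25}, right has 1 {2}.
  Root 18: left subtree has 0 nodes { }, right has 7 {23, 21, 1, 26, 31, 37, 8}.
    Root 21: left subtree has 1 node {23}, right has 5 {1, 26, 31, 37, 8}.
      Root 8: left subtree has 4 nodes {1, 26, 31, 37}, right has 0 { }.
        Root 37: left subtree has 3 nodes {1, 26, 31}, right has 0 { }.
          Root 26: left subtree has 1 node {1}, right has 1 {31}.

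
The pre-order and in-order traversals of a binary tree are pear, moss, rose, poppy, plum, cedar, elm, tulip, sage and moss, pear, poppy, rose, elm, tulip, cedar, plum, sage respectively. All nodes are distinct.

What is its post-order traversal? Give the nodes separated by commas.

moss, poppy, tulip, elm, cedar, sage, plum, rose, pear

The first element of pre-order is the root; it splits in-order into left and right subtrees.
Root pear: left subtree has 1 node {moss}, right has 7 {poppy, rose, elm, tulip, cedar, plum, sage}.
  Root rose: left subtree has 1 node {poppy}, right has 5 {elm, tulip, cedar, plum, sage}.
    Root plum: left subtree has 3 nodes {elm, tulip, cedar}, right has 1 {sage}.
      Root cedar: left subtree has 2 nodes {elm, tulip}, right has 0 { }.
        Root elm: left subtree has 0 nodes { }, right has 1 {tulip}.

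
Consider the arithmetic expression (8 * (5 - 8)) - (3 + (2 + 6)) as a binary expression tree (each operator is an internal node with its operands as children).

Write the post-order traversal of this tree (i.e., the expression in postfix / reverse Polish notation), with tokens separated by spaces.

8 5 8 - * 3 2 6 + + -

Post-order on an expression tree gives postfix notation: for each operator, emit left operand, right operand, then the operator.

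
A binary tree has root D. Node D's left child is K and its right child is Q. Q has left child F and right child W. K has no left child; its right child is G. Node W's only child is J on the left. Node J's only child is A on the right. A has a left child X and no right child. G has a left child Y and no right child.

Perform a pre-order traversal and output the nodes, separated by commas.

D, K, G, Y, Q, F, W, J, A, X

Pre-order visits the node, then its left subtree, then its right subtree.
Visit D.
At D: go left to K.
  Visit K.
  At K: no left child.
  At K: go right to G.
    Visit G.
    At G: go left to Y.
      Y is a leaf — visit Y.
    At G: no right child.
At D: go right to Q.
  Visit Q.
  At Q: go left to F.
    F is a leaf — visit F.
  At Q: go right to W.
    Visit W.
    At W: go left to J.
      Visit J.
      At J: no left child.
      At J: go right to A.
        Visit A.
        At A: go left to X.
          X is a leaf — visit X.
        At A: no right child.
    At W: no right child.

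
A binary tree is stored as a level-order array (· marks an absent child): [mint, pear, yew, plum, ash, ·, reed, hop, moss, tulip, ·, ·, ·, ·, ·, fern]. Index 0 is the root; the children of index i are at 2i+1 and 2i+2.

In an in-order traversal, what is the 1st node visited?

In-order visits the left subtree, then the node, then the right subtree.
At mint: go left to pear.
  At pear: go left to plum.
    At plum: go left to hop.
      At hop: go left to fern.
        fern is a leaf — visit fern.
      Visit hop.
      At hop: no right child.
    Visit plum.
    At plum: go right to moss.
      moss is a leaf — visit moss.
  Visit pear.
  At pear: go right to ash.
    At ash: go left to tulip.
      tulip is a leaf — visit tulip.
    Visit ash.
    At ash: no right child.
Visit mint.
At mint: go right to yew.
  At yew: no left child.
  Visit yew.
  At yew: go right to reed.
    reed is a leaf — visit reed.
Full in-order sequence: fern, hop, plum, moss, pear, tulip, ash, mint, yew, reed.

fern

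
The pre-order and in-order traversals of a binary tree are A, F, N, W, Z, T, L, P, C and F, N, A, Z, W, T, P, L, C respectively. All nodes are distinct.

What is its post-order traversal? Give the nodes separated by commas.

The first element of pre-order is the root; it splits in-order into left and right subtrees.
Root A: left subtree has 2 nodes {F, N}, right has 6 {Z, W, T, P, L, C}.
  Root F: left subtree has 0 nodes { }, right has 1 {N}.
  Root W: left subtree has 1 node {Z}, right has 4 {T, P, L, C}.
    Root T: left subtree has 0 nodes { }, right has 3 {P, L, C}.
      Root L: left subtree has 1 node {P}, right has 1 {C}.

N, F, Z, P, C, L, T, W, A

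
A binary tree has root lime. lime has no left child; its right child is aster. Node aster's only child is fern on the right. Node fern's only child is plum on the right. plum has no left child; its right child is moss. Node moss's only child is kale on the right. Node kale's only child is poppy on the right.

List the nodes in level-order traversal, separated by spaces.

Level-order visits nodes level by level from the root, left to right within each level.
Level 0: lime
Level 1: aster
Level 2: fern
Level 3: plum
Level 4: moss
Level 5: kale
Level 6: poppy

lime aster fern plum moss kale poppy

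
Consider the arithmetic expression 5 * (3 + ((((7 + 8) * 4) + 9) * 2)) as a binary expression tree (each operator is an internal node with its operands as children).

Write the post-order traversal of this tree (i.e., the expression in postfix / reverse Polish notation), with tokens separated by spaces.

5 3 7 8 + 4 * 9 + 2 * + *

Post-order on an expression tree gives postfix notation: for each operator, emit left operand, right operand, then the operator.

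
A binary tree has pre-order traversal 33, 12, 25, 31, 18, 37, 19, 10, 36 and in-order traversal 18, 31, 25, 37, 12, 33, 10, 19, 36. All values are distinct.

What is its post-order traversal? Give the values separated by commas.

The first element of pre-order is the root; it splits in-order into left and right subtrees.
Root 33: left subtree has 5 nodes {18, 31, 25, 37, 12}, right has 3 {10, 19, 36}.
  Root 12: left subtree has 4 nodes {18, 31, 25, 37}, right has 0 { }.
    Root 25: left subtree has 2 nodes {18, 31}, right has 1 {37}.
      Root 31: left subtree has 1 node {18}, right has 0 { }.
  Root 19: left subtree has 1 node {10}, right has 1 {36}.

18, 31, 37, 25, 12, 10, 36, 19, 33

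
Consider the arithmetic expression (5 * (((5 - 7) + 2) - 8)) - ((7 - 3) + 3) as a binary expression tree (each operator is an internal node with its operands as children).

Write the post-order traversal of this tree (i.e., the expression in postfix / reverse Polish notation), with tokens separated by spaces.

5 5 7 - 2 + 8 - * 7 3 - 3 + -

Post-order on an expression tree gives postfix notation: for each operator, emit left operand, right operand, then the operator.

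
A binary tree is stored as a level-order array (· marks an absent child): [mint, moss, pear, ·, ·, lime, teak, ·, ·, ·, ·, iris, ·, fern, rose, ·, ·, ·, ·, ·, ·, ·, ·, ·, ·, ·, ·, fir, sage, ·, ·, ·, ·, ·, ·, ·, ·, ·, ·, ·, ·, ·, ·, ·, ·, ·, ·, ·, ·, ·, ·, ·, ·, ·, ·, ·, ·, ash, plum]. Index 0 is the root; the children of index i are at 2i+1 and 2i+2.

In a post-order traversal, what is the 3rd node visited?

Post-order visits the left subtree, then the right subtree, then the node.
At mint: go left to moss.
  moss is a leaf — visit moss.
At mint: go right to pear.
  At pear: go left to lime.
    At lime: go left to iris.
      iris is a leaf — visit iris.
    At lime: no right child.
    Visit lime.
  At pear: go right to teak.
    At teak: go left to fern.
      At fern: go left to fir.
        fir is a leaf — visit fir.
      At fern: go right to sage.
        At sage: go left to ash.
          ash is a leaf — visit ash.
        At sage: go right to plum.
          plum is a leaf — visit plum.
        Visit sage.
      Visit fern.
    At teak: go right to rose.
      rose is a leaf — visit rose.
    Visit teak.
  Visit pear.
Visit mint.
Full post-order sequence: moss, iris, lime, fir, ash, plum, sage, fern, rose, teak, pear, mint.

lime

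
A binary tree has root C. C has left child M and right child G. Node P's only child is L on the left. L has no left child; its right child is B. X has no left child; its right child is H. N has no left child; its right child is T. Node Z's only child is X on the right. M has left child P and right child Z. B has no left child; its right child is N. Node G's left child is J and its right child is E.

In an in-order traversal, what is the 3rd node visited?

N

In-order visits the left subtree, then the node, then the right subtree.
At C: go left to M.
  At M: go left to P.
    At P: go left to L.
      At L: no left child.
      Visit L.
      At L: go right to B.
        At B: no left child.
        Visit B.
        At B: go right to N.
          At N: no left child.
          Visit N.
          At N: go right to T.
            T is a leaf — visit T.
    Visit P.
    At P: no right child.
  Visit M.
  At M: go right to Z.
    At Z: no left child.
    Visit Z.
    At Z: go right to X.
      At X: no left child.
      Visit X.
      At X: go right to H.
        H is a leaf — visit H.
Visit C.
At C: go right to G.
  At G: go left to J.
    J is a leaf — visit J.
  Visit G.
  At G: go right to E.
    E is a leaf — visit E.
Full in-order sequence: L, B, N, T, P, M, Z, X, H, C, J, G, E.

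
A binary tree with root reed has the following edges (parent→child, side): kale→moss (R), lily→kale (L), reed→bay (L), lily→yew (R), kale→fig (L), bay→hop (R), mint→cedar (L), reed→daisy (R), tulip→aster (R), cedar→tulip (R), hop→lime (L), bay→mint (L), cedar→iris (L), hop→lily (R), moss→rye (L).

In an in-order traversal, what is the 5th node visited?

mint

In-order visits the left subtree, then the node, then the right subtree.
At reed: go left to bay.
  At bay: go left to mint.
    At mint: go left to cedar.
      At cedar: go left to iris.
        iris is a leaf — visit iris.
      Visit cedar.
      At cedar: go right to tulip.
        At tulip: no left child.
        Visit tulip.
        At tulip: go right to aster.
          aster is a leaf — visit aster.
    Visit mint.
    At mint: no right child.
  Visit bay.
  At bay: go right to hop.
    At hop: go left to lime.
      lime is a leaf — visit lime.
    Visit hop.
    At hop: go right to lily.
      At lily: go left to kale.
        At kale: go left to fig.
          fig is a leaf — visit fig.
        Visit kale.
        At kale: go right to moss.
          At moss: go left to rye.
            rye is a leaf — visit rye.
          Visit moss.
          At moss: no right child.
      Visit lily.
      At lily: go right to yew.
        yew is a leaf — visit yew.
Visit reed.
At reed: go right to daisy.
  daisy is a leaf — visit daisy.
Full in-order sequence: iris, cedar, tulip, aster, mint, bay, lime, hop, fig, kale, rye, moss, lily, yew, reed, daisy.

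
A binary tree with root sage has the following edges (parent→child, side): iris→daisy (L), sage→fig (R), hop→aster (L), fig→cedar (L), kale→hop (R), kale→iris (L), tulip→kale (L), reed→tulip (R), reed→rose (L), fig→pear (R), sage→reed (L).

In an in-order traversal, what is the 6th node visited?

aster

In-order visits the left subtree, then the node, then the right subtree.
At sage: go left to reed.
  At reed: go left to rose.
    rose is a leaf — visit rose.
  Visit reed.
  At reed: go right to tulip.
    At tulip: go left to kale.
      At kale: go left to iris.
        At iris: go left to daisy.
          daisy is a leaf — visit daisy.
        Visit iris.
        At iris: no right child.
      Visit kale.
      At kale: go right to hop.
        At hop: go left to aster.
          aster is a leaf — visit aster.
        Visit hop.
        At hop: no right child.
    Visit tulip.
    At tulip: no right child.
Visit sage.
At sage: go right to fig.
  At fig: go left to cedar.
    cedar is a leaf — visit cedar.
  Visit fig.
  At fig: go right to pear.
    pear is a leaf — visit pear.
Full in-order sequence: rose, reed, daisy, iris, kale, aster, hop, tulip, sage, cedar, fig, pear.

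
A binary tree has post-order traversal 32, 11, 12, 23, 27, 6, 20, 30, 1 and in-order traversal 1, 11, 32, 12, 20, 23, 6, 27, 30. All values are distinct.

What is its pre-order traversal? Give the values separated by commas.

The last element of post-order is the root; it splits in-order into left and right subtrees.
Root 1: left subtree has 0 nodes { }, right has 8 {11, 32, 12, 20, 23, 6, 27, 30}.
  Root 30: left subtree has 7 nodes {11, 32, 12, 20, 23, 6, 27}, right has 0 { }.
    Root 20: left subtree has 3 nodes {11, 32, 12}, right has 3 {23, 6, 27}.
      Root 12: left subtree has 2 nodes {11, 32}, right has 0 { }.
        Root 11: left subtree has 0 nodes { }, right has 1 {32}.
      Root 6: left subtree has 1 node {23}, right has 1 {27}.

1, 30, 20, 12, 11, 32, 6, 23, 27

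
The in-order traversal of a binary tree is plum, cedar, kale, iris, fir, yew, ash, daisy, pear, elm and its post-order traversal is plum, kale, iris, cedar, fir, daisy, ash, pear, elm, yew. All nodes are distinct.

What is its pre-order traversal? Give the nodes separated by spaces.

The last element of post-order is the root; it splits in-order into left and right subtrees.
Root yew: left subtree has 5 nodes {plum, cedar, kale, iris, fir}, right has 4 {ash, daisy, pear, elm}.
  Root fir: left subtree has 4 nodes {plum, cedar, kale, iris}, right has 0 { }.
    Root cedar: left subtree has 1 node {plum}, right has 2 {kale, iris}.
      Root iris: left subtree has 1 node {kale}, right has 0 { }.
  Root elm: left subtree has 3 nodes {ash, daisy, pear}, right has 0 { }.
    Root pear: left subtree has 2 nodes {ash, daisy}, right has 0 { }.
      Root ash: left subtree has 0 nodes { }, right has 1 {daisy}.

yew fir cedar plum iris kale elm pear ash daisy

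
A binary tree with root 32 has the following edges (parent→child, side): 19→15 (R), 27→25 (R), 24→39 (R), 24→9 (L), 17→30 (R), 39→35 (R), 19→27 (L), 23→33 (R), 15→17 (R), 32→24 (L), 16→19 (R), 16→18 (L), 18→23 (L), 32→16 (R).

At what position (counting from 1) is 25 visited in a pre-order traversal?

12

Pre-order visits the node, then its left subtree, then its right subtree.
Visit 32.
At 32: go left to 24.
  Visit 24.
  At 24: go left to 9.
    9 is a leaf — visit 9.
  At 24: go right to 39.
    Visit 39.
    At 39: no left child.
    At 39: go right to 35.
      35 is a leaf — visit 35.
At 32: go right to 16.
  Visit 16.
  At 16: go left to 18.
    Visit 18.
    At 18: go left to 23.
      Visit 23.
      At 23: no left child.
      At 23: go right to 33.
        33 is a leaf — visit 33.
    At 18: no right child.
  At 16: go right to 19.
    Visit 19.
    At 19: go left to 27.
      Visit 27.
      At 27: no left child.
      At 27: go right to 25.
        25 is a leaf — visit 25.
    At 19: go right to 15.
      Visit 15.
      At 15: no left child.
      At 15: go right to 17.
        Visit 17.
        At 17: no left child.
        At 17: go right to 30.
          30 is a leaf — visit 30.
Full pre-order sequence: 32, 24, 9, 39, 35, 16, 18, 23, 33, 19, 27, 25, 15, 17, 30.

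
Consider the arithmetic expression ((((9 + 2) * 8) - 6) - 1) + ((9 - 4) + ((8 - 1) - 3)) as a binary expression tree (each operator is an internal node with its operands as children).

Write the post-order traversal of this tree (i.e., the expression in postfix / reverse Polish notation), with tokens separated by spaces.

9 2 + 8 * 6 - 1 - 9 4 - 8 1 - 3 - + +

Post-order on an expression tree gives postfix notation: for each operator, emit left operand, right operand, then the operator.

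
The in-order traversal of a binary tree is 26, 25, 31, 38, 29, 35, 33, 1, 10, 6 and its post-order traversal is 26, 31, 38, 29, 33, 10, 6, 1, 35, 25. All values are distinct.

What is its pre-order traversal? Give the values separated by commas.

The last element of post-order is the root; it splits in-order into left and right subtrees.
Root 25: left subtree has 1 node {26}, right has 8 {31, 38, 29, 35, 33, 1, 10, 6}.
  Root 35: left subtree has 3 nodes {31, 38, 29}, right has 4 {33, 1, 10, 6}.
    Root 29: left subtree has 2 nodes {31, 38}, right has 0 { }.
      Root 38: left subtree has 1 node {31}, right has 0 { }.
    Root 1: left subtree has 1 node {33}, right has 2 {10, 6}.
      Root 6: left subtree has 1 node {10}, right has 0 { }.

25, 26, 35, 29, 38, 31, 1, 33, 6, 10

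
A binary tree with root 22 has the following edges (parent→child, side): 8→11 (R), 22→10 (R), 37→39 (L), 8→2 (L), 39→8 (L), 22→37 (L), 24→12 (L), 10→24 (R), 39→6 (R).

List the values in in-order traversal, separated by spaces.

In-order visits the left subtree, then the node, then the right subtree.
At 22: go left to 37.
  At 37: go left to 39.
    At 39: go left to 8.
      At 8: go left to 2.
        2 is a leaf — visit 2.
      Visit 8.
      At 8: go right to 11.
        11 is a leaf — visit 11.
    Visit 39.
    At 39: go right to 6.
      6 is a leaf — visit 6.
  Visit 37.
  At 37: no right child.
Visit 22.
At 22: go right to 10.
  At 10: no left child.
  Visit 10.
  At 10: go right to 24.
    At 24: go left to 12.
      12 is a leaf — visit 12.
    Visit 24.
    At 24: no right child.

2 8 11 39 6 37 22 10 12 24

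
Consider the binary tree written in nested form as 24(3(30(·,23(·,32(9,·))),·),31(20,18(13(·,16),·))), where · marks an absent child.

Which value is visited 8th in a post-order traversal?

13

Post-order visits the left subtree, then the right subtree, then the node.
At 24: go left to 3.
  At 3: go left to 30.
    At 30: no left child.
    At 30: go right to 23.
      At 23: no left child.
      At 23: go right to 32.
        At 32: go left to 9.
          9 is a leaf — visit 9.
        At 32: no right child.
        Visit 32.
      Visit 23.
    Visit 30.
  At 3: no right child.
  Visit 3.
At 24: go right to 31.
  At 31: go left to 20.
    20 is a leaf — visit 20.
  At 31: go right to 18.
    At 18: go left to 13.
      At 13: no left child.
      At 13: go right to 16.
        16 is a leaf — visit 16.
      Visit 13.
    At 18: no right child.
    Visit 18.
  Visit 31.
Visit 24.
Full post-order sequence: 9, 32, 23, 30, 3, 20, 16, 13, 18, 31, 24.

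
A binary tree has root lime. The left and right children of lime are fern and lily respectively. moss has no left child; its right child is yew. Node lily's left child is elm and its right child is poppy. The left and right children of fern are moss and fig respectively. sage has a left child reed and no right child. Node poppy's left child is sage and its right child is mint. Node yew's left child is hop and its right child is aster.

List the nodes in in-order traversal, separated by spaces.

In-order visits the left subtree, then the node, then the right subtree.
At lime: go left to fern.
  At fern: go left to moss.
    At moss: no left child.
    Visit moss.
    At moss: go right to yew.
      At yew: go left to hop.
        hop is a leaf — visit hop.
      Visit yew.
      At yew: go right to aster.
        aster is a leaf — visit aster.
  Visit fern.
  At fern: go right to fig.
    fig is a leaf — visit fig.
Visit lime.
At lime: go right to lily.
  At lily: go left to elm.
    elm is a leaf — visit elm.
  Visit lily.
  At lily: go right to poppy.
    At poppy: go left to sage.
      At sage: go left to reed.
        reed is a leaf — visit reed.
      Visit sage.
      At sage: no right child.
    Visit poppy.
    At poppy: go right to mint.
      mint is a leaf — visit mint.

moss hop yew aster fern fig lime elm lily reed sage poppy mint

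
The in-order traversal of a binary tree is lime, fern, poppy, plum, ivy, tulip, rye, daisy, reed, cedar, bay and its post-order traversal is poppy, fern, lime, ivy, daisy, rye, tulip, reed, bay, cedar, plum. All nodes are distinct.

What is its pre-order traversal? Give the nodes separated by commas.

The last element of post-order is the root; it splits in-order into left and right subtrees.
Root plum: left subtree has 3 nodes {lime, fern, poppy}, right has 7 {ivy, tulip, rye, daisy, reed, cedar, bay}.
  Root lime: left subtree has 0 nodes { }, right has 2 {fern, poppy}.
    Root fern: left subtree has 0 nodes { }, right has 1 {poppy}.
  Root cedar: left subtree has 5 nodes {ivy, tulip, rye, daisy, reed}, right has 1 {bay}.
    Root reed: left subtree has 4 nodes {ivy, tulip, rye, daisy}, right has 0 { }.
      Root tulip: left subtree has 1 node {ivy}, right has 2 {rye, daisy}.
        Root rye: left subtree has 0 nodes { }, right has 1 {daisy}.

plum, lime, fern, poppy, cedar, reed, tulip, ivy, rye, daisy, bay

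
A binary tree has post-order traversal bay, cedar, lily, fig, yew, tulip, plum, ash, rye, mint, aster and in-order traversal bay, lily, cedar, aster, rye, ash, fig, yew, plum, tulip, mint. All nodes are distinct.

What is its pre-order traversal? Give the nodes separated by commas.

The last element of post-order is the root; it splits in-order into left and right subtrees.
Root aster: left subtree has 3 nodes {bay, lily, cedar}, right has 7 {rye, ash, fig, yew, plum, tulip, mint}.
  Root lily: left subtree has 1 node {bay}, right has 1 {cedar}.
  Root mint: left subtree has 6 nodes {rye, ash, fig, yew, plum, tulip}, right has 0 { }.
    Root rye: left subtree has 0 nodes { }, right has 5 {ash, fig, yew, plum, tulip}.
      Root ash: left subtree has 0 nodes { }, right has 4 {fig, yew, plum, tulip}.
        Root plum: left subtree has 2 nodes {fig, yew}, right has 1 {tulip}.
          Root yew: left subtree has 1 node {fig}, right has 0 { }.

aster, lily, bay, cedar, mint, rye, ash, plum, yew, fig, tulip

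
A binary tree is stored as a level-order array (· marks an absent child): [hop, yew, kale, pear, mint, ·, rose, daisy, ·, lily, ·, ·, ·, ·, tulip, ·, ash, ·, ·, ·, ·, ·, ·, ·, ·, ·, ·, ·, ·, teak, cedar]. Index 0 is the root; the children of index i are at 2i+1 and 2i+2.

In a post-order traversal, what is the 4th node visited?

lily

Post-order visits the left subtree, then the right subtree, then the node.
At hop: go left to yew.
  At yew: go left to pear.
    At pear: go left to daisy.
      At daisy: no left child.
      At daisy: go right to ash.
        ash is a leaf — visit ash.
      Visit daisy.
    At pear: no right child.
    Visit pear.
  At yew: go right to mint.
    At mint: go left to lily.
      lily is a leaf — visit lily.
    At mint: no right child.
    Visit mint.
  Visit yew.
At hop: go right to kale.
  At kale: no left child.
  At kale: go right to rose.
    At rose: no left child.
    At rose: go right to tulip.
      At tulip: go left to teak.
        teak is a leaf — visit teak.
      At tulip: go right to cedar.
        cedar is a leaf — visit cedar.
      Visit tulip.
    Visit rose.
  Visit kale.
Visit hop.
Full post-order sequence: ash, daisy, pear, lily, mint, yew, teak, cedar, tulip, rose, kale, hop.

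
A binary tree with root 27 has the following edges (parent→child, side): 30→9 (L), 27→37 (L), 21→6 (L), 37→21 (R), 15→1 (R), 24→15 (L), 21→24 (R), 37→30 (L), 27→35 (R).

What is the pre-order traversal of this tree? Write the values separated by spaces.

27 37 30 9 21 6 24 15 1 35

Pre-order visits the node, then its left subtree, then its right subtree.
Visit 27.
At 27: go left to 37.
  Visit 37.
  At 37: go left to 30.
    Visit 30.
    At 30: go left to 9.
      9 is a leaf — visit 9.
    At 30: no right child.
  At 37: go right to 21.
    Visit 21.
    At 21: go left to 6.
      6 is a leaf — visit 6.
    At 21: go right to 24.
      Visit 24.
      At 24: go left to 15.
        Visit 15.
        At 15: no left child.
        At 15: go right to 1.
          1 is a leaf — visit 1.
      At 24: no right child.
At 27: go right to 35.
  35 is a leaf — visit 35.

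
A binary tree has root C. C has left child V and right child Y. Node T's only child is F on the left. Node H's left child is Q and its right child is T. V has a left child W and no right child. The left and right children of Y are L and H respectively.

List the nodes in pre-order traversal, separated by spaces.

Pre-order visits the node, then its left subtree, then its right subtree.
Visit C.
At C: go left to V.
  Visit V.
  At V: go left to W.
    W is a leaf — visit W.
  At V: no right child.
At C: go right to Y.
  Visit Y.
  At Y: go left to L.
    L is a leaf — visit L.
  At Y: go right to H.
    Visit H.
    At H: go left to Q.
      Q is a leaf — visit Q.
    At H: go right to T.
      Visit T.
      At T: go left to F.
        F is a leaf — visit F.
      At T: no right child.

C V W Y L H Q T F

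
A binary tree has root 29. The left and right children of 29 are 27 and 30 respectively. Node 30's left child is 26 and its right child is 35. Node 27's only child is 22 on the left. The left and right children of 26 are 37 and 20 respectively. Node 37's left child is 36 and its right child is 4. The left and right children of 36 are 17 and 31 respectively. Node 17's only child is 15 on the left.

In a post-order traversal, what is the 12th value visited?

Post-order visits the left subtree, then the right subtree, then the node.
At 29: go left to 27.
  At 27: go left to 22.
    22 is a leaf — visit 22.
  At 27: no right child.
  Visit 27.
At 29: go right to 30.
  At 30: go left to 26.
    At 26: go left to 37.
      At 37: go left to 36.
        At 36: go left to 17.
          At 17: go left to 15.
            15 is a leaf — visit 15.
          At 17: no right child.
          Visit 17.
        At 36: go right to 31.
          31 is a leaf — visit 31.
        Visit 36.
      At 37: go right to 4.
        4 is a leaf — visit 4.
      Visit 37.
    At 26: go right to 20.
      20 is a leaf — visit 20.
    Visit 26.
  At 30: go right to 35.
    35 is a leaf — visit 35.
  Visit 30.
Visit 29.
Full post-order sequence: 22, 27, 15, 17, 31, 36, 4, 37, 20, 26, 35, 30, 29.

30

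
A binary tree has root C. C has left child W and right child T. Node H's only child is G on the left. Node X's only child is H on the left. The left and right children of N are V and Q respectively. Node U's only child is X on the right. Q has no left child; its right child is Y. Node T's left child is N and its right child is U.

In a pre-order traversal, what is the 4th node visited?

Pre-order visits the node, then its left subtree, then its right subtree.
Visit C.
At C: go left to W.
  W is a leaf — visit W.
At C: go right to T.
  Visit T.
  At T: go left to N.
    Visit N.
    At N: go left to V.
      V is a leaf — visit V.
    At N: go right to Q.
      Visit Q.
      At Q: no left child.
      At Q: go right to Y.
        Y is a leaf — visit Y.
  At T: go right to U.
    Visit U.
    At U: no left child.
    At U: go right to X.
      Visit X.
      At X: go left to H.
        Visit H.
        At H: go left to G.
          G is a leaf — visit G.
        At H: no right child.
      At X: no right child.
Full pre-order sequence: C, W, T, N, V, Q, Y, U, X, H, G.

N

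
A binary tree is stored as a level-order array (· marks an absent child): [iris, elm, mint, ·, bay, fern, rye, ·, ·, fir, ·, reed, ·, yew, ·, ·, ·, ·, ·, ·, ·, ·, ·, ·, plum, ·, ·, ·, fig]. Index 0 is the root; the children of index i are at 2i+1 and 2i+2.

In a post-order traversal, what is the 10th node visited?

Post-order visits the left subtree, then the right subtree, then the node.
At iris: go left to elm.
  At elm: no left child.
  At elm: go right to bay.
    At bay: go left to fir.
      fir is a leaf — visit fir.
    At bay: no right child.
    Visit bay.
  Visit elm.
At iris: go right to mint.
  At mint: go left to fern.
    At fern: go left to reed.
      At reed: no left child.
      At reed: go right to plum.
        plum is a leaf — visit plum.
      Visit reed.
    At fern: no right child.
    Visit fern.
  At mint: go right to rye.
    At rye: go left to yew.
      At yew: no left child.
      At yew: go right to fig.
        fig is a leaf — visit fig.
      Visit yew.
    At rye: no right child.
    Visit rye.
  Visit mint.
Visit iris.
Full post-order sequence: fir, bay, elm, plum, reed, fern, fig, yew, rye, mint, iris.

mint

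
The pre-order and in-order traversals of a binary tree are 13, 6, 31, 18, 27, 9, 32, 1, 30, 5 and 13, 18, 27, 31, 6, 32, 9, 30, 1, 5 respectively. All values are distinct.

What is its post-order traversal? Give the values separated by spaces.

The first element of pre-order is the root; it splits in-order into left and right subtrees.
Root 13: left subtree has 0 nodes { }, right has 9 {18, 27, 31, 6, 32, 9, 30, 1, 5}.
  Root 6: left subtree has 3 nodes {18, 27, 31}, right has 5 {32, 9, 30, 1, 5}.
    Root 31: left subtree has 2 nodes {18, 27}, right has 0 { }.
      Root 18: left subtree has 0 nodes { }, right has 1 {27}.
    Root 9: left subtree has 1 node {32}, right has 3 {30, 1, 5}.
      Root 1: left subtree has 1 node {30}, right has 1 {5}.

27 18 31 32 30 5 1 9 6 13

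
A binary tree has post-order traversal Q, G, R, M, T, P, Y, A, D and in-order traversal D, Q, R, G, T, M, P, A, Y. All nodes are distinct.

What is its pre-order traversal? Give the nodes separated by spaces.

D A P T R Q G M Y

The last element of post-order is the root; it splits in-order into left and right subtrees.
Root D: left subtree has 0 nodes { }, right has 8 {Q, R, G, T, M, P, A, Y}.
  Root A: left subtree has 6 nodes {Q, R, G, T, M, P}, right has 1 {Y}.
    Root P: left subtree has 5 nodes {Q, R, G, T, M}, right has 0 { }.
      Root T: left subtree has 3 nodes {Q, R, G}, right has 1 {M}.
        Root R: left subtree has 1 node {Q}, right has 1 {G}.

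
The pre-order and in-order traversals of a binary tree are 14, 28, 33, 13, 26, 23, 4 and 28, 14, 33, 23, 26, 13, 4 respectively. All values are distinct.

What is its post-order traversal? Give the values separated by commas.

28, 23, 26, 4, 13, 33, 14

The first element of pre-order is the root; it splits in-order into left and right subtrees.
Root 14: left subtree has 1 node {28}, right has 5 {33, 23, 26, 13, 4}.
  Root 33: left subtree has 0 nodes { }, right has 4 {23, 26, 13, 4}.
    Root 13: left subtree has 2 nodes {23, 26}, right has 1 {4}.
      Root 26: left subtree has 1 node {23}, right has 0 { }.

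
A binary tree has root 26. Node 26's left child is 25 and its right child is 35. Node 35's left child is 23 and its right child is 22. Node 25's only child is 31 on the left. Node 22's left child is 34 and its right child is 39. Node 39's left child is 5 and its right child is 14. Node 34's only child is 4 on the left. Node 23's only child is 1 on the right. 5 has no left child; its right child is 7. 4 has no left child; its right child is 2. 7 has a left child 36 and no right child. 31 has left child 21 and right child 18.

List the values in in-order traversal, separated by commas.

21, 31, 18, 25, 26, 23, 1, 35, 4, 2, 34, 22, 5, 36, 7, 39, 14

In-order visits the left subtree, then the node, then the right subtree.
At 26: go left to 25.
  At 25: go left to 31.
    At 31: go left to 21.
      21 is a leaf — visit 21.
    Visit 31.
    At 31: go right to 18.
      18 is a leaf — visit 18.
  Visit 25.
  At 25: no right child.
Visit 26.
At 26: go right to 35.
  At 35: go left to 23.
    At 23: no left child.
    Visit 23.
    At 23: go right to 1.
      1 is a leaf — visit 1.
  Visit 35.
  At 35: go right to 22.
    At 22: go left to 34.
      At 34: go left to 4.
        At 4: no left child.
        Visit 4.
        At 4: go right to 2.
          2 is a leaf — visit 2.
      Visit 34.
      At 34: no right child.
    Visit 22.
    At 22: go right to 39.
      At 39: go left to 5.
        At 5: no left child.
        Visit 5.
        At 5: go right to 7.
          At 7: go left to 36.
            36 is a leaf — visit 36.
          Visit 7.
          At 7: no right child.
      Visit 39.
      At 39: go right to 14.
        14 is a leaf — visit 14.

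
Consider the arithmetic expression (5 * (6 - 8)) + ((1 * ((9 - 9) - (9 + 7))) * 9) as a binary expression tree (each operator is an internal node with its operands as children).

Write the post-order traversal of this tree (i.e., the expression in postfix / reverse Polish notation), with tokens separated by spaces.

Post-order on an expression tree gives postfix notation: for each operator, emit left operand, right operand, then the operator.

5 6 8 - * 1 9 9 - 9 7 + - * 9 * +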